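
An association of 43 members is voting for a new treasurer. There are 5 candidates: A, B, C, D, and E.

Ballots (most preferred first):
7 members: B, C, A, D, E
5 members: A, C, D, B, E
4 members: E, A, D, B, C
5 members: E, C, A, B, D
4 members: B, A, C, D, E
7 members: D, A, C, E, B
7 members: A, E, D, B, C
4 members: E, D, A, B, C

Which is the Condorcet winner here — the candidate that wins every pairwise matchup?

A

A vs B: 32–11
A vs C: 31–12
A vs D: 32–11
A vs E: 30–13
A beats every other candidate.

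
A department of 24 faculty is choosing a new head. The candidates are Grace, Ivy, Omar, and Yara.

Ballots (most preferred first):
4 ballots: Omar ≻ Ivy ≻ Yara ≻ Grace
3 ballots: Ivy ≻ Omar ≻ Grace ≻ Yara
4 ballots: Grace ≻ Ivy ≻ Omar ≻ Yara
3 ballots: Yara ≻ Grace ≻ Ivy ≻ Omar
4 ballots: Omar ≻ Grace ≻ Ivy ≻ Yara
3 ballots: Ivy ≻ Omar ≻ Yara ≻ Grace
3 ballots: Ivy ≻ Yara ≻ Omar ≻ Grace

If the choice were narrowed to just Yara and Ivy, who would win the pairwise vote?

Yara is ranked above Ivy on 3 ballots; Ivy above Yara on 21.

Ivy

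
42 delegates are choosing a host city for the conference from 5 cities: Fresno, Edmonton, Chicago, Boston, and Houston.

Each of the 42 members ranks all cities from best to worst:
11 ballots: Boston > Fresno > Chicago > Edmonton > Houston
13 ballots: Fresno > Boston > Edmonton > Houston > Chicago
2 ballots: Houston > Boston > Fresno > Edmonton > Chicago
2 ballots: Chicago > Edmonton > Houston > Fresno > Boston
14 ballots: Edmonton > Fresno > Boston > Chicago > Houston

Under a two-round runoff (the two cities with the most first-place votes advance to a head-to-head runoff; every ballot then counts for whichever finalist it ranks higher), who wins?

Round 1 first-place votes: Fresno 13, Edmonton 14, Chicago 2, Boston 11, Houston 2. Edmonton and Fresno advance.
Runoff: Edmonton is ranked above Fresno on 16 ballots, Fresno above Edmonton on 26.

Fresno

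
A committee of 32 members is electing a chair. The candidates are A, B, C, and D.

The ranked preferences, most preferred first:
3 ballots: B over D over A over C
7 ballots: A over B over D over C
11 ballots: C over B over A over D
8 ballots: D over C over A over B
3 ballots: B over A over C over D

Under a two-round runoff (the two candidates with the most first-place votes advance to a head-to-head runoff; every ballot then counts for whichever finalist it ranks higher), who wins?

Round 1 first-place votes: A 7, B 6, C 11, D 8. C and D advance.
Runoff: C is ranked above D on 14 ballots, D above C on 18.

D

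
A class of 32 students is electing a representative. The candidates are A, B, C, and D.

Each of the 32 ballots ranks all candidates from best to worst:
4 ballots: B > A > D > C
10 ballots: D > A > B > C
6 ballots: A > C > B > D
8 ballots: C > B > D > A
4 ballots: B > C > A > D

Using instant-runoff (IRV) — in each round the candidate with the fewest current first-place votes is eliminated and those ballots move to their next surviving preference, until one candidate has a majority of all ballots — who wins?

Round 1: A 6, B 8, C 8, D 10. A eliminated.
Round 2: B 8, C 14, D 10. B eliminated.
Round 3: C 18, D 14. C has a majority (≥17).

C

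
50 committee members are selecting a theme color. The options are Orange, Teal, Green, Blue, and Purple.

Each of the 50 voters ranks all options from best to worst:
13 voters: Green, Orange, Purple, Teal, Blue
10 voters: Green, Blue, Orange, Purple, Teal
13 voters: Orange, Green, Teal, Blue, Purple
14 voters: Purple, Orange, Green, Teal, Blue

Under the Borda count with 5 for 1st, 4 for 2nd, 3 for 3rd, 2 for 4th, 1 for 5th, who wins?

Orange: 13×4 + 10×3 + 13×5 + 14×4 = 203
Teal: 13×2 + 10×1 + 13×3 + 14×2 = 103
Green: 13×5 + 10×5 + 13×4 + 14×3 = 209
Blue: 13×1 + 10×4 + 13×2 + 14×1 = 93
Purple: 13×3 + 10×2 + 13×1 + 14×5 = 142

Green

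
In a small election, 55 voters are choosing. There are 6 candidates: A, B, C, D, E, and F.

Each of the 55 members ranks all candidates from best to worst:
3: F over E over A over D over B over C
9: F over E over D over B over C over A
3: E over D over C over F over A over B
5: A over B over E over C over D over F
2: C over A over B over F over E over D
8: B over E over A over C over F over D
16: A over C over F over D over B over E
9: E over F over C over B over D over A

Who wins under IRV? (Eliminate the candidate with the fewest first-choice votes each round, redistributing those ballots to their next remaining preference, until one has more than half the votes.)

E

Round 1: A 21, B 8, C 2, D 0, E 12, F 12. D eliminated.
Round 2: A 21, B 8, C 2, E 12, F 12. C eliminated.
Round 3: A 23, B 8, E 12, F 12. B eliminated.
Round 4: A 23, E 20, F 12. F eliminated.
Round 5: A 23, E 32. E has a majority (≥28).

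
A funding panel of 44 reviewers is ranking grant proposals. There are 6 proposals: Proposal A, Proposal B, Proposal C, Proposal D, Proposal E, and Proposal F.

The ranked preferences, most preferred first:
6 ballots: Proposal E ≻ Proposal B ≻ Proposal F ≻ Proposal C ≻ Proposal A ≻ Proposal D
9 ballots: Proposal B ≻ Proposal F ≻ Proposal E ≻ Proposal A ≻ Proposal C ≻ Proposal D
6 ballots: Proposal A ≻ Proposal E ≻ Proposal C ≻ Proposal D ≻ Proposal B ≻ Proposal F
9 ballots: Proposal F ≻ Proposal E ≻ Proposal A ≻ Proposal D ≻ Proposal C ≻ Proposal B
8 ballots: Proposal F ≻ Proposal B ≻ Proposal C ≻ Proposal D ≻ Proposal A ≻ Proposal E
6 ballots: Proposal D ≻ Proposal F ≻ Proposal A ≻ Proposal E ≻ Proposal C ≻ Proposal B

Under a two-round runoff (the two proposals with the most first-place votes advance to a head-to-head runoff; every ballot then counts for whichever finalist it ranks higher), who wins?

Round 1 first-place votes: Proposal A 6, Proposal B 9, Proposal C 0, Proposal D 6, Proposal E 6, Proposal F 17. Proposal F and Proposal B advance.
Runoff: Proposal F is ranked above Proposal B on 23 ballots, Proposal B above Proposal F on 21.

Proposal F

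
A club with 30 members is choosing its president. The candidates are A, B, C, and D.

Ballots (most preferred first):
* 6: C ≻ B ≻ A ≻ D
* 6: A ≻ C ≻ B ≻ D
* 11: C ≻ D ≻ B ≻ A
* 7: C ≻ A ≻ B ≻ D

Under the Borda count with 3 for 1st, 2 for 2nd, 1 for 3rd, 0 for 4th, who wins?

C

A: 6×1 + 6×3 + 11×0 + 7×2 = 38
B: 6×2 + 6×1 + 11×1 + 7×1 = 36
C: 6×3 + 6×2 + 11×3 + 7×3 = 84
D: 6×0 + 6×0 + 11×2 + 7×0 = 22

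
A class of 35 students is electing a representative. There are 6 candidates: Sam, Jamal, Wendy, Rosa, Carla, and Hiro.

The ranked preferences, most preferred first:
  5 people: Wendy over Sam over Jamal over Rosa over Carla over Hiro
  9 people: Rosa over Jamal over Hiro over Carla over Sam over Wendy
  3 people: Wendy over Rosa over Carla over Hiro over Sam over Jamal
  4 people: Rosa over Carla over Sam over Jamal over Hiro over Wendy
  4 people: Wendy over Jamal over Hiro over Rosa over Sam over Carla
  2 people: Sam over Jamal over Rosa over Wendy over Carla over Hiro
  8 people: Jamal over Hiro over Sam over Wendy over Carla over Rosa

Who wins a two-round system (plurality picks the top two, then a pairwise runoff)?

Round 1 first-place votes: Sam 2, Jamal 8, Wendy 12, Rosa 13, Carla 0, Hiro 0. Rosa and Wendy advance.
Runoff: Rosa is ranked above Wendy on 15 ballots, Wendy above Rosa on 20.

Wendy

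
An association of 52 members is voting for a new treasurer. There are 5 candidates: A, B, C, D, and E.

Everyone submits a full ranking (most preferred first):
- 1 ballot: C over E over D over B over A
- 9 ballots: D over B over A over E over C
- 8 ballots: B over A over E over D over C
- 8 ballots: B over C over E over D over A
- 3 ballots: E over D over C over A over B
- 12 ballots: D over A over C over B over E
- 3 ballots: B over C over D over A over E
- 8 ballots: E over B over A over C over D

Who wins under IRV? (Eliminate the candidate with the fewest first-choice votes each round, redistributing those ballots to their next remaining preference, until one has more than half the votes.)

B

Round 1: A 0, B 19, C 1, D 21, E 11. A eliminated.
Round 2: B 19, C 1, D 21, E 11. C eliminated.
Round 3: B 19, D 21, E 12. E eliminated.
Round 4: B 27, D 25. B has a majority (≥27).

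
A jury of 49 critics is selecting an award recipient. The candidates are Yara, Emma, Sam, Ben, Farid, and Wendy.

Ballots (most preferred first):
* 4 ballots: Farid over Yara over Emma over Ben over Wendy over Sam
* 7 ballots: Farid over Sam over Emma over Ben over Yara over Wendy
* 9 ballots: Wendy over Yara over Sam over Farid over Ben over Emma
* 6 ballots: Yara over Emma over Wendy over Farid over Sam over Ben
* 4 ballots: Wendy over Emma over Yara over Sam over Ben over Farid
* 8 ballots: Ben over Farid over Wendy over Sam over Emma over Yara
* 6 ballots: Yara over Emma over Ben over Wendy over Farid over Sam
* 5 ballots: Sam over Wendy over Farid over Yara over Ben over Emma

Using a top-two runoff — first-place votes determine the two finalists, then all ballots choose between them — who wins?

Round 1 first-place votes: Yara 12, Emma 0, Sam 5, Ben 8, Farid 11, Wendy 13. Wendy and Yara advance.
Runoff: Wendy is ranked above Yara on 26 ballots, Yara above Wendy on 23.

Wendy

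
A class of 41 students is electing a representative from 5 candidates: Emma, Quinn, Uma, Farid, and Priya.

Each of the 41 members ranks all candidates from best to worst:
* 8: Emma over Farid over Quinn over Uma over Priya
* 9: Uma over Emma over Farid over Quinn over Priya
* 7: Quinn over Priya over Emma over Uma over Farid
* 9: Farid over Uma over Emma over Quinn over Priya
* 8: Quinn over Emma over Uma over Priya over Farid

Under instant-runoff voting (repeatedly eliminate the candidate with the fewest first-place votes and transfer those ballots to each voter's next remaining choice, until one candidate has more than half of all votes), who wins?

Farid

Round 1: Emma 8, Quinn 15, Uma 9, Farid 9, Priya 0. Priya eliminated.
Round 2: Emma 8, Quinn 15, Uma 9, Farid 9. Emma eliminated.
Round 3: Quinn 15, Uma 9, Farid 17. Uma eliminated.
Round 4: Quinn 15, Farid 26. Farid has a majority (≥21).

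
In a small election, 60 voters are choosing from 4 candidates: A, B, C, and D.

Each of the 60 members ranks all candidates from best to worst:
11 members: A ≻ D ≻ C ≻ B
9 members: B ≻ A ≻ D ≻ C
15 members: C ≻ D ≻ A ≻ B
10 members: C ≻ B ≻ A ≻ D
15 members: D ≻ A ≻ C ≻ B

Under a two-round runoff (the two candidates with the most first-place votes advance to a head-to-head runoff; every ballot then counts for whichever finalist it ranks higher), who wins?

Round 1 first-place votes: A 11, B 9, C 25, D 15. C and D advance.
Runoff: C is ranked above D on 25 ballots, D above C on 35.

D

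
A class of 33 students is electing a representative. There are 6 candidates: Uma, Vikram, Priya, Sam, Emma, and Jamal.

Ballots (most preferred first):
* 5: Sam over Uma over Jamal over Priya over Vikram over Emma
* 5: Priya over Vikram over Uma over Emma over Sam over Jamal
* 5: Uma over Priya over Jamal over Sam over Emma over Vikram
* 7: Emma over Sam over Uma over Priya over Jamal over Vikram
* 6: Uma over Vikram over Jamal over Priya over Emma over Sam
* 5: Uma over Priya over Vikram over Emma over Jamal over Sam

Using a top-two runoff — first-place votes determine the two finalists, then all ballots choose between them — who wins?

Round 1 first-place votes: Uma 16, Vikram 0, Priya 5, Sam 5, Emma 7, Jamal 0. Uma and Emma advance.
Runoff: Uma is ranked above Emma on 26 ballots, Emma above Uma on 7.

Uma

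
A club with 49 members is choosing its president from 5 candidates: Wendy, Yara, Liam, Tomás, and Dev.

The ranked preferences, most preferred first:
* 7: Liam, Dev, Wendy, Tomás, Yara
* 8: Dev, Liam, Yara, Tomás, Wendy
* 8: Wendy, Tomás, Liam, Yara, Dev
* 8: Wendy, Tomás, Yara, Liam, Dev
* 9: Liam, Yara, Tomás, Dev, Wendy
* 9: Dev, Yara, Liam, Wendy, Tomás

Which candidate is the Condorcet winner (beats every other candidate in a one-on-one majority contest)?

Liam vs Wendy: 33–16
Liam vs Yara: 32–17
Liam vs Tomás: 33–16
Liam vs Dev: 32–17
Liam beats every other candidate.

Liam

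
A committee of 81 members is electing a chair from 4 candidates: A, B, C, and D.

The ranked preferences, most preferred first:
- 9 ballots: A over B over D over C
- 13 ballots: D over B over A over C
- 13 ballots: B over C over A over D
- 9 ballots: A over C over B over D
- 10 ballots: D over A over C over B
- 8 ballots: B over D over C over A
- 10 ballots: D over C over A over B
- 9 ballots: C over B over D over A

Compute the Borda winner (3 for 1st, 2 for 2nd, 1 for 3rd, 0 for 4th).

A: 9×3 + 13×1 + 13×1 + 9×3 + 10×2 + 8×0 + 10×1 + 9×0 = 110
B: 9×2 + 13×2 + 13×3 + 9×1 + 10×0 + 8×3 + 10×0 + 9×2 = 134
C: 9×0 + 13×0 + 13×2 + 9×2 + 10×1 + 8×1 + 10×2 + 9×3 = 109
D: 9×1 + 13×3 + 13×0 + 9×0 + 10×3 + 8×2 + 10×3 + 9×1 = 133

B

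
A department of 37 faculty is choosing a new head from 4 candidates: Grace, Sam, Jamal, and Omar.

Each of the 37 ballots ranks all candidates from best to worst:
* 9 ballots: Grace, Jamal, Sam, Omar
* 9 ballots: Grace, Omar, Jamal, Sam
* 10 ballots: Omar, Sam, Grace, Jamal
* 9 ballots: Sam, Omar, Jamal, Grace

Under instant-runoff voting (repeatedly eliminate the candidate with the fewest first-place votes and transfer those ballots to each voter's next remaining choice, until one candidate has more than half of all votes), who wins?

Omar

Round 1: Grace 18, Sam 9, Jamal 0, Omar 10. Jamal eliminated.
Round 2: Grace 18, Sam 9, Omar 10. Sam eliminated.
Round 3: Grace 18, Omar 19. Omar has a majority (≥19).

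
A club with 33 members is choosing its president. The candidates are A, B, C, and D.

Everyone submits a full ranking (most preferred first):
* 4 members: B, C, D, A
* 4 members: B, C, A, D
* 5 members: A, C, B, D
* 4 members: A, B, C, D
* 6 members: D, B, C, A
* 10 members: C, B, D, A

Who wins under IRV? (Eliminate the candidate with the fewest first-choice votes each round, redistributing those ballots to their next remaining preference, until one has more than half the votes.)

B

Round 1: A 9, B 8, C 10, D 6. D eliminated.
Round 2: A 9, B 14, C 10. A eliminated.
Round 3: B 18, C 15. B has a majority (≥17).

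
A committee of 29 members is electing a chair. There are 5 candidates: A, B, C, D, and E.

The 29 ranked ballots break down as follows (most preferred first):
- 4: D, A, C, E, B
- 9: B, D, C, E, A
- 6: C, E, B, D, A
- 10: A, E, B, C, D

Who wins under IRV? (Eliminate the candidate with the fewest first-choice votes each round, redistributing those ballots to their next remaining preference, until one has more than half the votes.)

Round 1: A 10, B 9, C 6, D 4, E 0. E eliminated.
Round 2: A 10, B 9, C 6, D 4. D eliminated.
Round 3: A 14, B 9, C 6. C eliminated.
Round 4: A 14, B 15. B has a majority (≥15).

B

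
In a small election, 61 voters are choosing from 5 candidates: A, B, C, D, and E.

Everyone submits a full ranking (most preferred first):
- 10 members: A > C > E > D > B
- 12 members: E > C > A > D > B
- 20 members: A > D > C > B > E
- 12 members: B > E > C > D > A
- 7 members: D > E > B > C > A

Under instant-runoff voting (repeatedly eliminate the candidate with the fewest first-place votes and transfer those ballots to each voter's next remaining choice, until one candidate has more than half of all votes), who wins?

E

Round 1: A 30, B 12, C 0, D 7, E 12. C eliminated.
Round 2: A 30, B 12, D 7, E 12. D eliminated.
Round 3: A 30, B 12, E 19. B eliminated.
Round 4: A 30, E 31. E has a majority (≥31).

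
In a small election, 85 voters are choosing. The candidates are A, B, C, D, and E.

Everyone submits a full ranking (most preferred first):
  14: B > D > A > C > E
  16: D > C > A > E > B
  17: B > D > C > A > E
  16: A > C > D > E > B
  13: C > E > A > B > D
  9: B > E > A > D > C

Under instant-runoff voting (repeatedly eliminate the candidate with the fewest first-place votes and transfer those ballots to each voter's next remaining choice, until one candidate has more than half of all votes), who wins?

A

Round 1: A 16, B 40, C 13, D 16, E 0. E eliminated.
Round 2: A 16, B 40, C 13, D 16. C eliminated.
Round 3: A 29, B 40, D 16. D eliminated.
Round 4: A 45, B 40. A has a majority (≥43).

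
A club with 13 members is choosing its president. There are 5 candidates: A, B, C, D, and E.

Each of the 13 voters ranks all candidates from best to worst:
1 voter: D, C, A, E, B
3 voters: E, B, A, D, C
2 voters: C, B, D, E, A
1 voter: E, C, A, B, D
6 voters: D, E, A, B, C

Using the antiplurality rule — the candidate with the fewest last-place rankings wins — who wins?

Last-place votes: A 2, B 1, C 9, D 1, E 0.

E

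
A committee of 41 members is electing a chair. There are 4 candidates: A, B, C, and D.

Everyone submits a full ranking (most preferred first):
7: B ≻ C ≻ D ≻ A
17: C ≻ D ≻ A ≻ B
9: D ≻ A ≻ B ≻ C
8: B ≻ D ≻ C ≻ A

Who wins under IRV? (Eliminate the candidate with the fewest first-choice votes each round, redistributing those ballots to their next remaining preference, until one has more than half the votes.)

Round 1: A 0, B 15, C 17, D 9. A eliminated.
Round 2: B 15, C 17, D 9. D eliminated.
Round 3: B 24, C 17. B has a majority (≥21).

B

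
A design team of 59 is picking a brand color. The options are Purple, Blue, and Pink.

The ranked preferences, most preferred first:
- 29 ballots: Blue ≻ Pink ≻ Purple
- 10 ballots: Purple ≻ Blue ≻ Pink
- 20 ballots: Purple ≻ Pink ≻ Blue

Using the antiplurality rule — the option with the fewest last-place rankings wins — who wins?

Last-place votes: Purple 29, Blue 20, Pink 10.

Pink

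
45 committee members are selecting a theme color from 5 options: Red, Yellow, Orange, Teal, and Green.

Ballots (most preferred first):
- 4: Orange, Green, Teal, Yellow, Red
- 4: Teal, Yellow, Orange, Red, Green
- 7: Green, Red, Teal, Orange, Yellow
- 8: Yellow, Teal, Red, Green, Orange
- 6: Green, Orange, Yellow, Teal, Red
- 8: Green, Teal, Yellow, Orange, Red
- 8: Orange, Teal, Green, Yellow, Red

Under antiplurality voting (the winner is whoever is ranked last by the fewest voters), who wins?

Teal

Last-place votes: Red 26, Yellow 7, Orange 8, Teal 0, Green 4.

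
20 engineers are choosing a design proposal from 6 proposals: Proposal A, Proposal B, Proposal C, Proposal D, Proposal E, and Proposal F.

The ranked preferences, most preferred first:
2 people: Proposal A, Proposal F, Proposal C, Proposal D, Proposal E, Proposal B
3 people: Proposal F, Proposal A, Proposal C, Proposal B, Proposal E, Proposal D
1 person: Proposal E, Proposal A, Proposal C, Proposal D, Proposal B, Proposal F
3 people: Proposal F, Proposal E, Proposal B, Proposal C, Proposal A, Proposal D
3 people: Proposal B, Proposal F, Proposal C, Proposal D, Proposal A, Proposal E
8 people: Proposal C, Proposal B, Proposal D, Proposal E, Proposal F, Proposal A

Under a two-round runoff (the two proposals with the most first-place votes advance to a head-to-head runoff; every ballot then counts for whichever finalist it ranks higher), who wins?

Proposal F

Round 1 first-place votes: Proposal A 2, Proposal B 3, Proposal C 8, Proposal D 0, Proposal E 1, Proposal F 6. Proposal C and Proposal F advance.
Runoff: Proposal C is ranked above Proposal F on 9 ballots, Proposal F above Proposal C on 11.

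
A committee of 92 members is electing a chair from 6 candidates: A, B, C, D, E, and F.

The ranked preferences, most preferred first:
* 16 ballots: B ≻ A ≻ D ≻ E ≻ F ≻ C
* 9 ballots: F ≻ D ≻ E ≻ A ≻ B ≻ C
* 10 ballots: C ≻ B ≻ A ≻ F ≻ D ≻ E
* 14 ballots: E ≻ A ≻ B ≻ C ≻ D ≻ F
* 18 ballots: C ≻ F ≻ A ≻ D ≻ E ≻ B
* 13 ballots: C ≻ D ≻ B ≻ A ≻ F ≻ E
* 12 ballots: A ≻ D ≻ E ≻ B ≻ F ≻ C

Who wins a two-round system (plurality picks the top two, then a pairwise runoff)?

Round 1 first-place votes: A 12, B 16, C 41, D 0, E 14, F 9. C and B advance.
Runoff: C is ranked above B on 41 ballots, B above C on 51.

B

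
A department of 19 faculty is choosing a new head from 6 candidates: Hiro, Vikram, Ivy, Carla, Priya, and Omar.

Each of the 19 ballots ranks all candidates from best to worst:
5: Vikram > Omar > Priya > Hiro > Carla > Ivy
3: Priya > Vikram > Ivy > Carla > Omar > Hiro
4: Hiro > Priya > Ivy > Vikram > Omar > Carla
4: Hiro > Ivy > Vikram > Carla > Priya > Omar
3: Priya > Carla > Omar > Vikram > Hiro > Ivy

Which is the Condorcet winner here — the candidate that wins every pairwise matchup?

Priya vs Hiro: 11–8
Priya vs Vikram: 10–9
Priya vs Ivy: 15–4
Priya vs Carla: 15–4
Priya vs Omar: 14–5
Priya beats every other candidate.

Priya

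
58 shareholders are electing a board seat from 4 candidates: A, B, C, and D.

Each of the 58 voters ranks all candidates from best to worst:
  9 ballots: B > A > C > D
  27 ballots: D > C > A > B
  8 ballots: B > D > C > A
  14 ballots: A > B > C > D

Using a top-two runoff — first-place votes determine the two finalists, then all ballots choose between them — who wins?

B

Round 1 first-place votes: A 14, B 17, C 0, D 27. D and B advance.
Runoff: D is ranked above B on 27 ballots, B above D on 31.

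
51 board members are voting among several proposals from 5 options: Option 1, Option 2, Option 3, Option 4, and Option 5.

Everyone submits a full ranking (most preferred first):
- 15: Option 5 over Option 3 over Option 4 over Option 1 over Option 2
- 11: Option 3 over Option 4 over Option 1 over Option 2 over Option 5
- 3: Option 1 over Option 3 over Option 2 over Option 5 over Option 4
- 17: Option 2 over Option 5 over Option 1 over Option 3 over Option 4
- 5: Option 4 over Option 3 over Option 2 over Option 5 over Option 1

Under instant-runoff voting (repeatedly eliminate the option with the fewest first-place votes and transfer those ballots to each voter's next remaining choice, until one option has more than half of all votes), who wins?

Option 3

Round 1: Option 1 3, Option 2 17, Option 3 11, Option 4 5, Option 5 15. Option 1 eliminated.
Round 2: Option 2 17, Option 3 14, Option 4 5, Option 5 15. Option 4 eliminated.
Round 3: Option 2 17, Option 3 19, Option 5 15. Option 5 eliminated.
Round 4: Option 2 17, Option 3 34. Option 3 has a majority (≥26).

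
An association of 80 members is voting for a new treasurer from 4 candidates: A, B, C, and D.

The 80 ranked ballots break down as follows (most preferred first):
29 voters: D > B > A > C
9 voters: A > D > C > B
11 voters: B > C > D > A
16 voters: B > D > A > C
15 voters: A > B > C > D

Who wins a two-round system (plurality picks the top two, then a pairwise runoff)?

B

Round 1 first-place votes: A 24, B 27, C 0, D 29. D and B advance.
Runoff: D is ranked above B on 38 ballots, B above D on 42.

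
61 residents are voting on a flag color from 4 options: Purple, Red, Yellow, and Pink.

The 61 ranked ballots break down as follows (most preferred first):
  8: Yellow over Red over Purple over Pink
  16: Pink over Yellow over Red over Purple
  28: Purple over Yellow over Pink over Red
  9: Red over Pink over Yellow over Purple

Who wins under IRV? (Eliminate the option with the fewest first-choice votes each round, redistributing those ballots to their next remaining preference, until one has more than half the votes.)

Round 1: Purple 28, Red 9, Yellow 8, Pink 16. Yellow eliminated.
Round 2: Purple 28, Red 17, Pink 16. Pink eliminated.
Round 3: Purple 28, Red 33. Red has a majority (≥31).

Red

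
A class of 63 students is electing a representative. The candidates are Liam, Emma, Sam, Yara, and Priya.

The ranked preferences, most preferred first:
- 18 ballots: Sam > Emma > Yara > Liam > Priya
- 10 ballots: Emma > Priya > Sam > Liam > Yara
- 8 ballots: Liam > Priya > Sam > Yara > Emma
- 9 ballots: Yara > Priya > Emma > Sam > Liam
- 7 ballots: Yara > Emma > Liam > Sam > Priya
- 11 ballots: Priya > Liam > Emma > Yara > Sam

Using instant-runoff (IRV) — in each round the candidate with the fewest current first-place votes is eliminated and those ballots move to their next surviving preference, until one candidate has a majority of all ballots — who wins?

Priya

Round 1: Liam 8, Emma 10, Sam 18, Yara 16, Priya 11. Liam eliminated.
Round 2: Emma 10, Sam 18, Yara 16, Priya 19. Emma eliminated.
Round 3: Sam 18, Yara 16, Priya 29. Yara eliminated.
Round 4: Sam 25, Priya 38. Priya has a majority (≥32).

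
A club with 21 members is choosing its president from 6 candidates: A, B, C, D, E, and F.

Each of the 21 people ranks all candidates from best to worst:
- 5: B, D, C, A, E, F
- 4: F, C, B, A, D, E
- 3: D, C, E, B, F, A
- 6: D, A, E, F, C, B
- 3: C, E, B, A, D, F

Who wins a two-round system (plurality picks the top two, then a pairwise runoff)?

Round 1 first-place votes: A 0, B 5, C 3, D 9, E 0, F 4. D and B advance.
Runoff: D is ranked above B on 9 ballots, B above D on 12.

B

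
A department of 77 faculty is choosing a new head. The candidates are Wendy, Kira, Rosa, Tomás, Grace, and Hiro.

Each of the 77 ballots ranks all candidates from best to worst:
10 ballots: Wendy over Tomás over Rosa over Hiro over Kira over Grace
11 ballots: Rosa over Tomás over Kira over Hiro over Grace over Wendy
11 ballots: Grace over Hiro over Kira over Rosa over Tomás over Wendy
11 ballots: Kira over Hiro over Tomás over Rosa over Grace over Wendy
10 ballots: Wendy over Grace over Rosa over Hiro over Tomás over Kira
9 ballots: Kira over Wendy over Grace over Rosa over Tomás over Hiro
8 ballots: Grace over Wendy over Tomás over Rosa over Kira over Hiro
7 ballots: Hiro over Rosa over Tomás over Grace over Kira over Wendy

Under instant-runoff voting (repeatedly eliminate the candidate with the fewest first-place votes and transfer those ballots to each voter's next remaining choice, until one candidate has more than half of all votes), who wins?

Kira

Round 1: Wendy 20, Kira 20, Rosa 11, Tomás 0, Grace 19, Hiro 7. Tomás eliminated.
Round 2: Wendy 20, Kira 20, Rosa 11, Grace 19, Hiro 7. Hiro eliminated.
Round 3: Wendy 20, Kira 20, Rosa 18, Grace 19. Rosa eliminated.
Round 4: Wendy 20, Kira 31, Grace 26. Wendy eliminated.
Round 5: Kira 41, Grace 36. Kira has a majority (≥39).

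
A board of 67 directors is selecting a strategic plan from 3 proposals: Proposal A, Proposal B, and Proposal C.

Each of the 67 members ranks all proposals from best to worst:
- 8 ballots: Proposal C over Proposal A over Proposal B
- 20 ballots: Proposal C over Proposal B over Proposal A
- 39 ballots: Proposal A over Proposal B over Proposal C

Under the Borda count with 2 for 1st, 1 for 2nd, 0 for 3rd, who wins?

Proposal A: 8×1 + 20×0 + 39×2 = 86
Proposal B: 8×0 + 20×1 + 39×1 = 59
Proposal C: 8×2 + 20×2 + 39×0 = 56

Proposal A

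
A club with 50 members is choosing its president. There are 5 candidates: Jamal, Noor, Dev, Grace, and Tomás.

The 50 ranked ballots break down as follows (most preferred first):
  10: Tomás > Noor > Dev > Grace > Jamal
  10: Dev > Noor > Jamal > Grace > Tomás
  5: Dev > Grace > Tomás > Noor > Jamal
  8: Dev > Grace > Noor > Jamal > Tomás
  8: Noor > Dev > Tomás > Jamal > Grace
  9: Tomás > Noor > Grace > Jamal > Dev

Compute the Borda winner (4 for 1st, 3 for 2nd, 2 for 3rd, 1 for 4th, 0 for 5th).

Jamal: 10×0 + 10×2 + 5×0 + 8×1 + 8×1 + 9×1 = 45
Noor: 10×3 + 10×3 + 5×1 + 8×2 + 8×4 + 9×3 = 140
Dev: 10×2 + 10×4 + 5×4 + 8×4 + 8×3 + 9×0 = 136
Grace: 10×1 + 10×1 + 5×3 + 8×3 + 8×0 + 9×2 = 77
Tomás: 10×4 + 10×0 + 5×2 + 8×0 + 8×2 + 9×4 = 102

Noor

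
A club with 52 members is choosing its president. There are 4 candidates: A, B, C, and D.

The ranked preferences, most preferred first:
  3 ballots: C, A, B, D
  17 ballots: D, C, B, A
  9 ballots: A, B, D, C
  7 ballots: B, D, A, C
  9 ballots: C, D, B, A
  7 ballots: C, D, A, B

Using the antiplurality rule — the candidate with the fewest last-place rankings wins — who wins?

D

Last-place votes: A 26, B 7, C 16, D 3.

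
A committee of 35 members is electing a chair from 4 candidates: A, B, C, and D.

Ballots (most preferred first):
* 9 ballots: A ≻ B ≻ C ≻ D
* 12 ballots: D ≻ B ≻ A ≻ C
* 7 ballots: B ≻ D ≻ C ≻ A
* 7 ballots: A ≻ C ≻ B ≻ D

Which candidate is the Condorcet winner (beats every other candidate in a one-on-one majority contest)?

B

B vs A: 19–16
B vs C: 28–7
B vs D: 23–12
B beats every other candidate.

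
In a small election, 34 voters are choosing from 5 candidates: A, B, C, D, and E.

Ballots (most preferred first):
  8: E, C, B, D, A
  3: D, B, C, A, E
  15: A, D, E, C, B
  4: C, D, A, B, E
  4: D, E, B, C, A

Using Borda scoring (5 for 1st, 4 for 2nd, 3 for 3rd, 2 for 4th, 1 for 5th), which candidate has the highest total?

D

A: 8×1 + 3×2 + 15×5 + 4×3 + 4×1 = 105
B: 8×3 + 3×4 + 15×1 + 4×2 + 4×3 = 71
C: 8×4 + 3×3 + 15×2 + 4×5 + 4×2 = 99
D: 8×2 + 3×5 + 15×4 + 4×4 + 4×5 = 127
E: 8×5 + 3×1 + 15×3 + 4×1 + 4×4 = 108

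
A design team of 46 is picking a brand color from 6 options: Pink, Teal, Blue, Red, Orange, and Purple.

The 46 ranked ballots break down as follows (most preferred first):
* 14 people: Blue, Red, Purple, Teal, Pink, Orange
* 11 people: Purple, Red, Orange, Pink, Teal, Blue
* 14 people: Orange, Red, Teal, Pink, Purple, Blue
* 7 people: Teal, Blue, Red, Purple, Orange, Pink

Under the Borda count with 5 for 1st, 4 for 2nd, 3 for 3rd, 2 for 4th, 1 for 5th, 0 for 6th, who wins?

Pink: 14×1 + 11×2 + 14×2 + 7×0 = 64
Teal: 14×2 + 11×1 + 14×3 + 7×5 = 116
Blue: 14×5 + 11×0 + 14×0 + 7×4 = 98
Red: 14×4 + 11×4 + 14×4 + 7×3 = 177
Orange: 14×0 + 11×3 + 14×5 + 7×1 = 110
Purple: 14×3 + 11×5 + 14×1 + 7×2 = 125

Red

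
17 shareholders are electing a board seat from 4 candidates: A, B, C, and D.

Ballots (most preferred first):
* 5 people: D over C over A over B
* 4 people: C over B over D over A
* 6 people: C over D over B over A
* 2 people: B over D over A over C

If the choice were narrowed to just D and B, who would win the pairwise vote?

D is ranked above B on 11 ballots; B above D on 6.

D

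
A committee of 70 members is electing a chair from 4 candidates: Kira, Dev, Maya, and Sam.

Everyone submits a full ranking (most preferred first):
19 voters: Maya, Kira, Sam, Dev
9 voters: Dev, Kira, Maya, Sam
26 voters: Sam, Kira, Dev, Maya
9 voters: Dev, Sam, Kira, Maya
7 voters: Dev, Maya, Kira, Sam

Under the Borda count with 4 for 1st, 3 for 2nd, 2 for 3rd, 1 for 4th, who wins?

Kira: 19×3 + 9×3 + 26×3 + 9×2 + 7×2 = 194
Dev: 19×1 + 9×4 + 26×2 + 9×4 + 7×4 = 171
Maya: 19×4 + 9×2 + 26×1 + 9×1 + 7×3 = 150
Sam: 19×2 + 9×1 + 26×4 + 9×3 + 7×1 = 185

Kira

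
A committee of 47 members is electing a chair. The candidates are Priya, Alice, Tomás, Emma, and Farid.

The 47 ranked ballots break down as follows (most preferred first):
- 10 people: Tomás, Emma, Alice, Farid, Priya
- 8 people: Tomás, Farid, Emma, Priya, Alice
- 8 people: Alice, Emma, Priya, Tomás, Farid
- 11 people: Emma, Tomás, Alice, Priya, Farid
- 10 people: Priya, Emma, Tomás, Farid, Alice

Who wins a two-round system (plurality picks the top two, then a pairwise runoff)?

Emma

Round 1 first-place votes: Priya 10, Alice 8, Tomás 18, Emma 11, Farid 0. Tomás and Emma advance.
Runoff: Tomás is ranked above Emma on 18 ballots, Emma above Tomás on 29.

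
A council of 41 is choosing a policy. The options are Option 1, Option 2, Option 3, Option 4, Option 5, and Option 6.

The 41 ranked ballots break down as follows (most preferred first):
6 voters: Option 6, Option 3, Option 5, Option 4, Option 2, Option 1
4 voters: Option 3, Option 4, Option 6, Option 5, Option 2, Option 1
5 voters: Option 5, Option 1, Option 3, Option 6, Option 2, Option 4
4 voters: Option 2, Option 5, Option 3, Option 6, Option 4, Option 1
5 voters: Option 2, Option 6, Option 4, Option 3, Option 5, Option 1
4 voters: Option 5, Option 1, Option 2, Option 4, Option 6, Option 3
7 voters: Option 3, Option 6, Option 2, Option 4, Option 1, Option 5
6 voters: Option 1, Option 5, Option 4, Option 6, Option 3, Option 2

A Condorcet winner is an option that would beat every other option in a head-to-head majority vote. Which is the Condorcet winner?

Option 6

Option 6 vs Option 1: 26–15
Option 6 vs Option 2: 28–13
Option 6 vs Option 3: 21–20
Option 6 vs Option 4: 27–14
Option 6 vs Option 5: 22–19
Option 6 beats every other option.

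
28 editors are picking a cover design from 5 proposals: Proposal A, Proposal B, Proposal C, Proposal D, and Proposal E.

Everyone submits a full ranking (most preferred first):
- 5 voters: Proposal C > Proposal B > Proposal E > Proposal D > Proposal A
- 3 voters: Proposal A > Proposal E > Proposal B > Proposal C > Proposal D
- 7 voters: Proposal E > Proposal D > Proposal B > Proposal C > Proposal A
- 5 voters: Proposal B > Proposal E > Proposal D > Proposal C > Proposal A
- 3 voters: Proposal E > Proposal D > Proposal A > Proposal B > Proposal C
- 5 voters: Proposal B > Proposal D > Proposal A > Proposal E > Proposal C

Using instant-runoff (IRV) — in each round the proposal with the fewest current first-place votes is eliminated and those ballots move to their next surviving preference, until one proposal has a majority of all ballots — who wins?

Proposal B

Round 1: Proposal A 3, Proposal B 10, Proposal C 5, Proposal D 0, Proposal E 10. Proposal D eliminated.
Round 2: Proposal A 3, Proposal B 10, Proposal C 5, Proposal E 10. Proposal A eliminated.
Round 3: Proposal B 10, Proposal C 5, Proposal E 13. Proposal C eliminated.
Round 4: Proposal B 15, Proposal E 13. Proposal B has a majority (≥15).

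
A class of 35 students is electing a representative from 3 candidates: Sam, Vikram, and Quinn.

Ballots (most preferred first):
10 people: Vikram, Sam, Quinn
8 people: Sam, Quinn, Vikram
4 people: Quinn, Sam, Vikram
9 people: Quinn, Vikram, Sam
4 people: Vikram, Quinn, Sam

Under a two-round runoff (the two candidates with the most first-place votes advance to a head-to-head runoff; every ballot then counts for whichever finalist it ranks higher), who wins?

Round 1 first-place votes: Sam 8, Vikram 14, Quinn 13. Vikram and Quinn advance.
Runoff: Vikram is ranked above Quinn on 14 ballots, Quinn above Vikram on 21.

Quinn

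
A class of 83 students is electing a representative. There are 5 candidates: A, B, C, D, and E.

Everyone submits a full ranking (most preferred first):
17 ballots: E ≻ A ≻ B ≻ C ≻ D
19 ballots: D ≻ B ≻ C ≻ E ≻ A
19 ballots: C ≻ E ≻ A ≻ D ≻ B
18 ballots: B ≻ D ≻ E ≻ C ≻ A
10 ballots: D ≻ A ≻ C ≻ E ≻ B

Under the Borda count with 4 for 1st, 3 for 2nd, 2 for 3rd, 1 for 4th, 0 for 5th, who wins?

A: 17×3 + 19×0 + 19×2 + 18×0 + 10×3 = 119
B: 17×2 + 19×3 + 19×0 + 18×4 + 10×0 = 163
C: 17×1 + 19×2 + 19×4 + 18×1 + 10×2 = 169
D: 17×0 + 19×4 + 19×1 + 18×3 + 10×4 = 189
E: 17×4 + 19×1 + 19×3 + 18×2 + 10×1 = 190

E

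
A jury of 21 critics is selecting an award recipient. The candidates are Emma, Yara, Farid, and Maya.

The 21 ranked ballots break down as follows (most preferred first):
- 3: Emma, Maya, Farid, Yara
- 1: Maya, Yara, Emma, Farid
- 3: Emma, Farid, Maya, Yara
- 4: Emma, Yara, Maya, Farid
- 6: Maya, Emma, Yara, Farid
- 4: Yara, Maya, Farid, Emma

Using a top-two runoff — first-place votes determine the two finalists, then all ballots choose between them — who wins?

Round 1 first-place votes: Emma 10, Yara 4, Farid 0, Maya 7. Emma and Maya advance.
Runoff: Emma is ranked above Maya on 10 ballots, Maya above Emma on 11.

Maya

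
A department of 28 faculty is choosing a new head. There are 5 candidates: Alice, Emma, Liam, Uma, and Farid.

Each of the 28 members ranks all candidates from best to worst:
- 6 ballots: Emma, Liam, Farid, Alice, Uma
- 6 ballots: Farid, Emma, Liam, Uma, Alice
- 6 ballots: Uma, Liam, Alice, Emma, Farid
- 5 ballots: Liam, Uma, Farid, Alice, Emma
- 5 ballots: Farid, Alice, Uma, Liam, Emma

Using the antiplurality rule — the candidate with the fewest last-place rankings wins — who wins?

Liam

Last-place votes: Alice 6, Emma 10, Liam 0, Uma 6, Farid 6.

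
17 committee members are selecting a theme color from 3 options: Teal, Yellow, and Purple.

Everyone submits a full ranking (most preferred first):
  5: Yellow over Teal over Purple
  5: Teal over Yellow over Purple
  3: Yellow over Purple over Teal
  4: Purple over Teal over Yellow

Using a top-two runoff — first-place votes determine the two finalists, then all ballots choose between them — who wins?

Round 1 first-place votes: Teal 5, Yellow 8, Purple 4. Yellow and Teal advance.
Runoff: Yellow is ranked above Teal on 8 ballots, Teal above Yellow on 9.

Teal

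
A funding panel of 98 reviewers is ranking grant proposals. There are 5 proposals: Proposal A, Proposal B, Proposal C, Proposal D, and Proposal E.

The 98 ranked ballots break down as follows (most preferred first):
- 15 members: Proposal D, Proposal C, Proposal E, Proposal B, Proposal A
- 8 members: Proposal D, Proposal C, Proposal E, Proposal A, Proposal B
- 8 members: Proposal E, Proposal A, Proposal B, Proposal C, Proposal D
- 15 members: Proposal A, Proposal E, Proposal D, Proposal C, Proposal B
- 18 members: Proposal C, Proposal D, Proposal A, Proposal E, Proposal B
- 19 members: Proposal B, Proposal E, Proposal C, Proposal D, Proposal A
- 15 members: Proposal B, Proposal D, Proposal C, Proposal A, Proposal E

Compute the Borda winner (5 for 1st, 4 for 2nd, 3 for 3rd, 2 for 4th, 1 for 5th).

Proposal D

Proposal A: 15×1 + 8×2 + 8×4 + 15×5 + 18×3 + 19×1 + 15×2 = 241
Proposal B: 15×2 + 8×1 + 8×3 + 15×1 + 18×1 + 19×5 + 15×5 = 265
Proposal C: 15×4 + 8×4 + 8×2 + 15×2 + 18×5 + 19×3 + 15×3 = 330
Proposal D: 15×5 + 8×5 + 8×1 + 15×3 + 18×4 + 19×2 + 15×4 = 338
Proposal E: 15×3 + 8×3 + 8×5 + 15×4 + 18×2 + 19×4 + 15×1 = 296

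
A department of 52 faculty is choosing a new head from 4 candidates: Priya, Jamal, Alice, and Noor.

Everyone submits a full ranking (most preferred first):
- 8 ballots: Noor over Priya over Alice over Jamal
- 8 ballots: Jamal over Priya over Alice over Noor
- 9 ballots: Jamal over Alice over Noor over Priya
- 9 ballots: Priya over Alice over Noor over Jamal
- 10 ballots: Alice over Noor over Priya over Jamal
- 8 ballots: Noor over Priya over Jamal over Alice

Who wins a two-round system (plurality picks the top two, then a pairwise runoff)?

Round 1 first-place votes: Priya 9, Jamal 17, Alice 10, Noor 16. Jamal and Noor advance.
Runoff: Jamal is ranked above Noor on 17 ballots, Noor above Jamal on 35.

Noor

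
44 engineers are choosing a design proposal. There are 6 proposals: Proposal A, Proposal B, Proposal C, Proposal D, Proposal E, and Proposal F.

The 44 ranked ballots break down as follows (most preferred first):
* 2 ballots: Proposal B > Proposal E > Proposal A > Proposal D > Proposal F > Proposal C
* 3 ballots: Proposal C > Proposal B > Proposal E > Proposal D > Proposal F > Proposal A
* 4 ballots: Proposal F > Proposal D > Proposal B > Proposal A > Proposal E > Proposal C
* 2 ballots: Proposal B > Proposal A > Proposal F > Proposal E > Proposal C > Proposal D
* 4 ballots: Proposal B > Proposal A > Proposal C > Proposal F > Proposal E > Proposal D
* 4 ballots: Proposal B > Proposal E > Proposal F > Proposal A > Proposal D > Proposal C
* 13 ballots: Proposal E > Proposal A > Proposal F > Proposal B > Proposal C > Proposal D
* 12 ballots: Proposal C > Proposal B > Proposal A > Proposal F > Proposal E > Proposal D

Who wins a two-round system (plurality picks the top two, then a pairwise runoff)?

Proposal E

Round 1 first-place votes: Proposal A 0, Proposal B 12, Proposal C 15, Proposal D 0, Proposal E 13, Proposal F 4. Proposal C and Proposal E advance.
Runoff: Proposal C is ranked above Proposal E on 19 ballots, Proposal E above Proposal C on 25.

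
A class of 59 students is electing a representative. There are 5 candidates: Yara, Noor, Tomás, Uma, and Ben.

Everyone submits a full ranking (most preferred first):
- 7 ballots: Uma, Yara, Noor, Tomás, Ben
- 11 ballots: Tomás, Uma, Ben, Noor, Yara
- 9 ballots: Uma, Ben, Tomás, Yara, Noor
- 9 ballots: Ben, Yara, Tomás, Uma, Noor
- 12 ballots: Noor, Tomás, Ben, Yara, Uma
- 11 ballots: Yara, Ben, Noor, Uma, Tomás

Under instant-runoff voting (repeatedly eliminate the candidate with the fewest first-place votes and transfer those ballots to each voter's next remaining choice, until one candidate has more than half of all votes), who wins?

Yara

Round 1: Yara 11, Noor 12, Tomás 11, Uma 16, Ben 9. Ben eliminated.
Round 2: Yara 20, Noor 12, Tomás 11, Uma 16. Tomás eliminated.
Round 3: Yara 20, Noor 12, Uma 27. Noor eliminated.
Round 4: Yara 32, Uma 27. Yara has a majority (≥30).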